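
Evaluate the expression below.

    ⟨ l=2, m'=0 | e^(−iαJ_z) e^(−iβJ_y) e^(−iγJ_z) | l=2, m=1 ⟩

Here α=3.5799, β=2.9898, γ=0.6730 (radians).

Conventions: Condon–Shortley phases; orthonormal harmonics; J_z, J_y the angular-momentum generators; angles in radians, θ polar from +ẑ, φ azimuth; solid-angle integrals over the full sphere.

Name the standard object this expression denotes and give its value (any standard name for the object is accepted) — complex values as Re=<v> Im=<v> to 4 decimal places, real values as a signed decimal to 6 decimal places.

Wigner D-matrix element, Re=-0.1431 Im=0.1141

This is a Wigner D-matrix element — the rotation-matrix element ⟨l m'| R(α,β,γ) |l m⟩ in the angular-momentum basis.
D^2_{0,1}(3.5799,2.9898,0.6730) = e^{-i·0·3.5799}·d^2_{0,1}(2.9898)·e^{-i·1·0.6730}. Compute d first:
Half-angle: c=0.075823, s=0.997121. N=√(2·2·6·1)=4.898979
k∈{1,2} keeps every argument non-negative
  k=1: (−1)^0·4.8990/(2)·0.0758^3·0.9971^1 = +0.001065
  k=2: (−1)^1·4.8990/(2)·0.0758^1·0.9971^3 = -0.184129
d^2_{0,1}(2.9898) = +0.001065 -0.184129 = -0.183065
D = (+1.000000+0.000000i)·(-0.183065)·(+0.781955-0.623335i) = -0.143148+0.114111i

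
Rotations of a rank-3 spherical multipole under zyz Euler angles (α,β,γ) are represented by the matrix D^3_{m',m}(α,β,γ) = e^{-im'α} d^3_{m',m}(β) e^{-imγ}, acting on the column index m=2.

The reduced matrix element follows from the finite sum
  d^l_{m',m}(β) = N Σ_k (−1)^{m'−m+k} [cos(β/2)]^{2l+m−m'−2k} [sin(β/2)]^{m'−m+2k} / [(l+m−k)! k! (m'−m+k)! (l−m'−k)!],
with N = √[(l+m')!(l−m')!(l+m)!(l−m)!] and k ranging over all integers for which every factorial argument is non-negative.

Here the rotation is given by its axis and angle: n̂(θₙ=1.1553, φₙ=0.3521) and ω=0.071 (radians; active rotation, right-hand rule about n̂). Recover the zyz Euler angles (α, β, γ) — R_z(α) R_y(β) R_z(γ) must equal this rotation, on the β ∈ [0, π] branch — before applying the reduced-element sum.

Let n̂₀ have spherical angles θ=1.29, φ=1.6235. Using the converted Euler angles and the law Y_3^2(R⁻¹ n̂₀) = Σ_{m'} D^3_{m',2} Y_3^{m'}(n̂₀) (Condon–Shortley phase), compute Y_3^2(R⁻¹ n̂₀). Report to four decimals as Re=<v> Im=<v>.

Axis–angle → zyz. n̂ = (sinθₙcosφₙ, sinθₙsinφₙ, cosθₙ) = (+0.858787, +0.315527, +0.403644), ω = 0.0710.
R = I cosω + sinω [n̂]ₓ + (1−cosω) n̂n̂ᵀ gives
  R = [+0.999339, -0.027952, +0.023257; +0.029317, +0.997731, -0.060602; -0.021510, +0.061244, +0.997891]
β = atan2(√(R₁₃²+R₂₃²), R₃₃) = 0.064957; α = atan2(R₂₃, R₁₃) mod 2π = 5.078823; γ = atan2(R₃₂, −R₃₁) mod 2π = 1.233031
Need the full column D^3_{m',2} for m'=−3..3 at α=5.0788, β=0.0650, γ=1.2330.
cos(β/2)=0.999473, sin(β/2)=0.032473
d^3_{-3,2}: single k=5 term ⇒ +0.000000;  D = +0.000000+0.000000i
d^3_{-2,2}: k∈[4..5] ⇒ +0.000006 -0.000000 = +0.000006;  D = +0.000001+0.000005i
d^3_{-1,2}: k∈[3..4] ⇒ +0.000216 -0.000000 = +0.000216;  D = -0.000187+0.000109i
d^3_{0,2}: k∈[2..3] ⇒ +0.005763 -0.000006 = +0.005757;  D = -0.004493-0.003600i
d^3_{1,2}: k∈[1..2] ⇒ +0.102417 -0.000216 = +0.102201;  D = +0.031089-0.097358i
d^3_{2,2}: k∈[0..1] ⇒ +0.996840 -0.005261 = +0.991579;  D = +0.989949-0.056824i
d^3_{3,2}: single k=0 term ⇒ -0.079332;  D = -0.032621-0.072315i
Y_3^{m'}(θ=1.29,φ=1.6235) and Σ D·Y over m':
  (+0.0000+0.0000i)·(+0.0583+0.3655i)  (+0.0000+0.0000i)·(-0.2600+0.0275i)  (-0.0002+0.0001i)·(+0.0101+0.1910i)  (-0.0045-0.0036i)·(-0.2705+0.0000i)  (+0.0311-0.0974i)·(-0.0101+0.1910i)  (+0.9899-0.0568i)·(-0.2600-0.0275i)  (-0.0326-0.0723i)·(-0.0583+0.3655i)
Y_3^2(R⁻¹ n̂) = -0.211155-0.012308i

Re=-0.2112 Im=-0.0123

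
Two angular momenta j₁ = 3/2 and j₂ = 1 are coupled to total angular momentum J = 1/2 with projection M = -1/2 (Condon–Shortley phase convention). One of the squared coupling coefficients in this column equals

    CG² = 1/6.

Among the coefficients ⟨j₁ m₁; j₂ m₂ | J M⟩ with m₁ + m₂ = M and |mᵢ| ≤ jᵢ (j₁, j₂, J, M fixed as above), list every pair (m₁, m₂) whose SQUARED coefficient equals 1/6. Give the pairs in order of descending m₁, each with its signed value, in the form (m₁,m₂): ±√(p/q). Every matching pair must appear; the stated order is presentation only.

(1/2,-1): +√(1/6)

Admissible pairs with m₁+m₂ = M = -1/2: (-3/2,1), (-1/2,0), (1/2,-1)
  (m₁,m₂)=(1/2,-1): CG² = 1/6, CG = +√(1/6)   ← matches the target
  (m₁,m₂)=(-1/2,0): CG² = 1/3, CG = −√(1/3)
  (m₁,m₂)=(-3/2,1): CG² = 1/2, CG = +√(1/2)
Pairs with CG² = 1/6: (1/2,-1): +√(1/6)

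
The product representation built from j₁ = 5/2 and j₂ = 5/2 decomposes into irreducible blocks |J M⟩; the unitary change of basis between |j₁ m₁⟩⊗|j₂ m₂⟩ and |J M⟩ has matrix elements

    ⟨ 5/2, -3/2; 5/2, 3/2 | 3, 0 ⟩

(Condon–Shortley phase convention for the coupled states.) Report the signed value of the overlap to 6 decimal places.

+0.521749

triangle: 2!×3!×3!/9! = 72/362880
(j±m)!: 1!×4!×4!×1!×3!×3! = 20736
prefactor² = (2J+1)×Δ×N² = 144/5
  k=1: −1/(1!×1!×3!×3!×0!×0!) = -1/36
  k=2: +1/(2!×0!×2!×2!×1!×1!) = 1/8
Σ = 7/72  ⇒  CG² = 144/5×(7/72)² = 49/180
CG = +√(49/180) = +0.521749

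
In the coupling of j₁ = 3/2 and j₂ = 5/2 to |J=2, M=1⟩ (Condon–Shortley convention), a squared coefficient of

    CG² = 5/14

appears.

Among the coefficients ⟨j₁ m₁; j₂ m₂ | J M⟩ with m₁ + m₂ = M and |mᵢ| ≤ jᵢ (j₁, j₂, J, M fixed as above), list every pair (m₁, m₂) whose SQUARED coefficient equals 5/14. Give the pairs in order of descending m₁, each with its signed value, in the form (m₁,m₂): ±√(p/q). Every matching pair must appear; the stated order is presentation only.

Admissible pairs with m₁+m₂ = M = 1: (-3/2,5/2), (-1/2,3/2), (1/2,1/2), (3/2,-1/2)
  (m₁,m₂)=(3/2,-1/2): CG² = 9/28, CG = +√(9/28)
  (m₁,m₂)=(1/2,1/2): CG² = 25/84, CG = −√(25/84)
  (m₁,m₂)=(-1/2,3/2): CG² = 1/42, CG = +√(1/42)
  (m₁,m₂)=(-3/2,5/2): CG² = 5/14, CG = +√(5/14)   ← matches the target
Pairs with CG² = 5/14: (-3/2,5/2): +√(5/14)

(-3/2,5/2): +√(5/14)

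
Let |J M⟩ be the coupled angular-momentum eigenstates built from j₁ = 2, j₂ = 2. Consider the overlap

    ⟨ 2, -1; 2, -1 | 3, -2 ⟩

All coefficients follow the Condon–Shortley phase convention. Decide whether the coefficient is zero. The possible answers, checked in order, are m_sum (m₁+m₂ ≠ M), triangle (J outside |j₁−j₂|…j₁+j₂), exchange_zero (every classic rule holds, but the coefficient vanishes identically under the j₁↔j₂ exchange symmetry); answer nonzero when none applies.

exchange_zero

m-sum: m₁+m₂ = -1+(-1) = -2, M = -2  ✓
triangle: |j₁−j₂| = 0 ≤ J = 3 ≤ j₁+j₂ = 4  ✓
exchange: j₁=j₂ and m₁=m₂, and (−1)^(j₁+j₂−J) = (−1)^1 = −1 forces ⟨j₁m₁;j₂m₂|JM⟩ = −⟨j₂m₂;j₁m₁|JM⟩ = −⟨j₁m₁;j₂m₂|JM⟩ ⇒ the coefficient vanishes identically
Racah sum check: Σ_k collapses to 0 ⇒ CG = 0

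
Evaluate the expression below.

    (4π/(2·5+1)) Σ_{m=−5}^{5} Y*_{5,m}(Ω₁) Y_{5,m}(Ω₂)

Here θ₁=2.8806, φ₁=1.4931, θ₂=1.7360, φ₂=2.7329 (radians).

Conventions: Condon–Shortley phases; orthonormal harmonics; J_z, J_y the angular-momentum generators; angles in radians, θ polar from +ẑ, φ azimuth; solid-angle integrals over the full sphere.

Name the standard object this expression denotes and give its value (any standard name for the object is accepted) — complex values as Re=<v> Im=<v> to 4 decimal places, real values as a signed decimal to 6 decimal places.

Legendre polynomial (addition theorem), +0.336088

This sum is the spherical-harmonic addition theorem: it equals the Legendre polynomial P_l(cos γ) of the angle γ between the two directions.
Term-by-term m-sum for l=5 (normalisation 4π/11 = 1.142397):
  term(m=-5) = 0.00023 + 0.00002j   from Y*(Ω₁)=0.00020 + 0.00049j, Y(Ω₂)=0.19730 - 0.38587j
  term(m=-4) = 0.00035 + 0.00139j   from Y*(Ω₁)=-0.00599 + 0.00192j, Y(Ω₂)=0.01461 - 0.22802j
  term(m=-3) = 0.00926 - 0.00604j   from Y*(Ω₁)=-0.01016 - 0.04280j, Y(Ω₂)=0.08489 + 0.23642j
  term(m=-2) = 0.03857 + 0.03006j   from Y*(Ω₁)=0.19390 - 0.03038j, Y(Ω₂)=0.17047 + 0.18174j
  term(m=-1) = 0.03365 - 0.09793j   from Y*(Ω₁)=0.03996 + 0.51322j, Y(Ω₂)=-0.18459 - 0.07994j
  term(m=+0) = 0.13007 + 0.00000j   from Y*(Ω₁)=-0.51417 + 0.00000j, Y(Ω₂)=-0.25297 + 0.00000j
  term(m=+1) = 0.03365 + 0.09793j   from Y*(Ω₁)=-0.03996 + 0.51322j, Y(Ω₂)=0.18459 - 0.07994j
  term(m=+2) = 0.03857 - 0.03006j   from Y*(Ω₁)=0.19390 + 0.03038j, Y(Ω₂)=0.17047 - 0.18174j
  term(m=+3) = 0.00926 + 0.00604j   from Y*(Ω₁)=0.01016 - 0.04280j, Y(Ω₂)=-0.08489 + 0.23642j
  term(m=+4) = 0.00035 - 0.00139j   from Y*(Ω₁)=-0.00599 - 0.00192j, Y(Ω₂)=0.01461 + 0.22802j
  term(m=+5) = 0.00023 - 0.00002j   from Y*(Ω₁)=-0.00020 + 0.00049j, Y(Ω₂)=-0.19730 - 0.38587j
Accumulated sum 0.29420 - 0.00000j; after 4π/(2l+1) scaling, 0.33609 - 0.00000j ⇒ P_5 = 0.336088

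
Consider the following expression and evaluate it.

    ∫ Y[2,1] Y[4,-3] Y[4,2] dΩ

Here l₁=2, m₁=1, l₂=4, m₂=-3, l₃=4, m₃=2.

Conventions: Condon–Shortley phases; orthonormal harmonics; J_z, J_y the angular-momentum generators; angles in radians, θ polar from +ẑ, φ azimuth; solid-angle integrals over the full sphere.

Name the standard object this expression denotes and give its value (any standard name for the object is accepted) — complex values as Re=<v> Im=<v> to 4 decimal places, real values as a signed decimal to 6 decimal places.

Gaunt coefficient, -0.187702

This is a Gaunt coefficient — the integral of a triple product of spherical harmonics over the sphere.
Checks pass: Σm=0; 10 even; l₃=4∈[2,6].
(2·2+1)(2·4+1)(2·4+1) = 405
Δ: 2! 2! 6! / 11! → 1/13860
sum: t=0:+1/192 t=1:−1/36 t=2:+1/192 = -5/288
3j²(2 4 4; 0 0 0) = Δ·Π!·Σ² = 20/693  (sign -1)
sum: t=0:+1/240 t=1:−1/1440 = 1/288
3j²(2 4 4; 1 -3 2) = Δ·Π!·Σ² = 5/132  (sign +1)
combine: 4πI² = 405·20/693·5/132 = 375/847
take √, sign -1: I = -0.18770204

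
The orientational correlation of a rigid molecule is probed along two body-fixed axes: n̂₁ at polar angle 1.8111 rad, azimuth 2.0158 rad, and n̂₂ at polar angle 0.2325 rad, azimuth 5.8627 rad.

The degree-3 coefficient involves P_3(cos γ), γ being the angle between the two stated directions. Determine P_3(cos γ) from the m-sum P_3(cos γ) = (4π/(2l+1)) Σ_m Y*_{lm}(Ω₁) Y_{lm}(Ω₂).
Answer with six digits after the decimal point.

Expand P_3 via completeness: Σ_{m} conj(Y_{3,m}) at Ω₁ times Y_{3,m} at Ω₂ —
  term(m=-3) = 0.00101 + 0.00167j   from Y*(Ω₁)=0.37170 - 0.08930j, Y(Ω₂)=0.00155 + 0.00486j
  term(m=-2) = -0.00193 + 0.01196j   from Y*(Ω₁)=0.14442 + 0.17830j, Y(Ω₂)=0.03520 + 0.03935j
  term(m=-1) = 0.04764 - 0.04056j   from Y*(Ω₁)=0.09685 - 0.20308j, Y(Ω₂)=0.25387 + 0.11352j
  term(m=+0) = 0.15198 + 0.00000j   from Y*(Ω₁)=0.24129 + 0.00000j, Y(Ω₂)=0.62988 + 0.00000j
  term(m=+1) = 0.04764 + 0.04056j   from Y*(Ω₁)=-0.09685 - 0.20308j, Y(Ω₂)=-0.25387 + 0.11352j
  term(m=+2) = -0.00193 - 0.01196j   from Y*(Ω₁)=0.14442 - 0.17830j, Y(Ω₂)=0.03520 - 0.03935j
  term(m=+3) = 0.00101 - 0.00167j   from Y*(Ω₁)=-0.37170 - 0.08930j, Y(Ω₂)=-0.00155 + 0.00486j
Σ over m = 0.24542 - 0.00000j; ×(4π/7) → 0.44059 - 0.00000j. Real part: 0.440585

0.440585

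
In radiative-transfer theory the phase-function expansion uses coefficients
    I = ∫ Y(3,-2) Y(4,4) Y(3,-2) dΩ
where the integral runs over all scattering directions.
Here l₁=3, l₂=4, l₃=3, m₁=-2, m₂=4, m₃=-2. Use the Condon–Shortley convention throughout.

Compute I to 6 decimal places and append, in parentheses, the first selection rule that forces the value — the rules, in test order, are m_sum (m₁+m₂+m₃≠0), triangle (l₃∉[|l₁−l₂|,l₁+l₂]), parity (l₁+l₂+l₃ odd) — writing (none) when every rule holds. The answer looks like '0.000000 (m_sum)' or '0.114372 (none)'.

0.214561 (none)

Checks pass: Σm=0; 10 even; l₃=3∈[1,7].
(2·3+1)(2·4+1)(2·3+1) = 441
Δ: 4! 2! 4! / 11! → 1/34650
sum: t=1:−1/72 t=2:+1/16 t=3:−1/72 = 5/144
3j²(3 4 3; 0 0 0) = Δ·Π!·Σ² = 2/77  (sign -1)
sum: t=4:+1/576 = 1/576
3j²(3 4 3; -2 4 -2) = Δ·Π!·Σ² = 5/99  (sign -1)
combine: 4πI² = 441·2/77·5/99 = 70/121
take √, sign +1: I = 0.21456131
No selection rule forces the value: the integral is nonzero (none).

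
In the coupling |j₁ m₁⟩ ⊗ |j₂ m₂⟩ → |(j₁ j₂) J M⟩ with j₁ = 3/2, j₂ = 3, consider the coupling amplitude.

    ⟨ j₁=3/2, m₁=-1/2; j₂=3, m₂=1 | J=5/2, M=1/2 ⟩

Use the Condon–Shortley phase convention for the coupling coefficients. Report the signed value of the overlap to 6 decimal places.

√[6·2!1!4!/8! · 1!2!4!2!3!2!] = √(288/35)
  +(−1)^1/∏(1,1,1,3,0,1)! = -1/6  (running -1/6)
  +(−1)^2/∏(2,0,0,2,1,2)! = 1/8  (running -1/24)
⟨..|..⟩ = √(288/35)·(-1/24) = -0.119523

-0.119523  (= −√(1/70))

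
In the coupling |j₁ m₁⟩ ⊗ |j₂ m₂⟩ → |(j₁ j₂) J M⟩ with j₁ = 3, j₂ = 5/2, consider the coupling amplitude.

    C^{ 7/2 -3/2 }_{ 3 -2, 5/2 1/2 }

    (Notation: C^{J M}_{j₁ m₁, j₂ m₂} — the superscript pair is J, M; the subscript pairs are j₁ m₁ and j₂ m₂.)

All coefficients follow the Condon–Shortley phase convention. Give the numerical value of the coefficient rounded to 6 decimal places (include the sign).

+0.308607  (= +√(2/21))

j₁+j₂−J=2  J+j₁−j₂=4  J−j₁+j₂=3  j₁+j₂+J+1=10
(j₁±m₁, j₂±m₂, J±M) = (1,5,3,2,2,5)
P² = 1536/7
sum k=1..2:
  [1] −1/48 = -1/48
  [2] +1/24 = 1/24
S = 1/48
C² = P²·S² = 2/21 ; C = +0.308607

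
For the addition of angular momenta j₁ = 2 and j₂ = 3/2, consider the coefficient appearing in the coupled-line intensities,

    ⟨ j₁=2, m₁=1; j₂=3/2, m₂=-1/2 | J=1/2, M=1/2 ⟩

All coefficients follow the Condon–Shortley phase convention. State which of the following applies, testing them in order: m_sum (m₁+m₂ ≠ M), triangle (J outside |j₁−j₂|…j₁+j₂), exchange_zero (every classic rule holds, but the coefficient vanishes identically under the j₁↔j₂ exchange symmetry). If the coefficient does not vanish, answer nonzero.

m-sum: m₁+m₂ = 1+(-1/2) = 1/2, M = 1/2  ✓
triangle: |j₁−j₂| = 1/2 ≤ J = 1/2 ≤ j₁+j₂ = 7/2  ✓
exchange: j₁≠j₂ or m₁≠m₂ — the exchange symmetry imposes no constraint here
value check: CG = −√(3/10) = -0.547723 ≠ 0

nonzero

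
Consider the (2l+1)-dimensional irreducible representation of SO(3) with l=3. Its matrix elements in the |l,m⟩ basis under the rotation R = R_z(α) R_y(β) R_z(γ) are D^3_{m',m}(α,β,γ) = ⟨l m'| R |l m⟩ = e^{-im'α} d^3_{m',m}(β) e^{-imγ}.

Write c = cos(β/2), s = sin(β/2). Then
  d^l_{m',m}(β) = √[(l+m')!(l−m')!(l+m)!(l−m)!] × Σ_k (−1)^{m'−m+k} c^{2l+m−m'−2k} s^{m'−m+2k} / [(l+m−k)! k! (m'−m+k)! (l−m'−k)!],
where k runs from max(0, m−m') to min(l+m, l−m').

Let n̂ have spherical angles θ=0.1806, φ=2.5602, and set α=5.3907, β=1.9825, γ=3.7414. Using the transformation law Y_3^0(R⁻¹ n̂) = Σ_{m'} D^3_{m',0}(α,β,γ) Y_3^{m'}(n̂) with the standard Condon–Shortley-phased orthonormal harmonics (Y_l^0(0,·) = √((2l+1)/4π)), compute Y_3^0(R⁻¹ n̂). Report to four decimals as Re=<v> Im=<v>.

Need the full column D^3_{m',0} for m'=−3..3 at α=5.3907, β=1.9825, γ=3.7414.
cos(β/2)=0.547644, sin(β/2)=0.836711
d^3_{-3,0}: single k=3 term ⇒ +0.430267;  D = -0.384748-0.192609i
d^3_{-2,0}: k∈[2..3] ⇒ +0.344910 -0.805119 = -0.460209;  D = +0.097813+0.449694i
d^3_{-1,0}: k∈[1..3] ⇒ +0.142777 -0.999849 +0.777978 = -0.079094;  D = -0.049630+0.061585i
d^3_{0,0}: k∈[0..3] ⇒ +0.026977 -0.566746 +1.322946 -0.343126 = +0.440051;  D = +0.440051+0.000000i
d^3_{1,0}: k∈[0..2] ⇒ -0.142777 +0.999849 -0.777978 = +0.079094;  D = +0.049630+0.061585i
d^3_{2,0}: k∈[0..1] ⇒ +0.344910 -0.805119 = -0.460209;  D = +0.097813-0.449694i
d^3_{3,0}: single k=0 term ⇒ -0.430267;  D = +0.384748-0.192609i
Y_3^{m'}(θ=0.1806,φ=2.5602) and Σ D·Y over m':
  (-0.3847-0.1926i)·(+0.0004-0.0024i)  (+0.0978+0.4497i)·(+0.0129+0.0298i)  (-0.0496+0.0616i)·(-0.1862-0.1224i)  (+0.4401+0.0000i)·(+0.6750+0.0000i)  (+0.0496+0.0616i)·(+0.1862-0.1224i)  (+0.0978-0.4497i)·(+0.0129-0.0298i)  (+0.3847-0.1926i)·(-0.0004-0.0024i)
Y_3^0(R⁻¹ n̂) = +0.305091+0.000000i

Re=0.3051 Im=0.0000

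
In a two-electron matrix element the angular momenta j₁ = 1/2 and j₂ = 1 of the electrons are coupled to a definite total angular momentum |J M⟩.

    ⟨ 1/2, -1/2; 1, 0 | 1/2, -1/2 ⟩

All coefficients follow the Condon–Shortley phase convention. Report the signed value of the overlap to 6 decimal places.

−√(1/3) = -0.577350

triangle: 1!*0!*1!/3! = 1/6
(j±m)!: 0!*1!*1!*1!*0!*1! = 1
prefactor² = (2J+1)*Δ*N² = 1/3
  k=1: −1/(1!*0!*0!*0!*0!*1!) = -1
Σ = -1  ⇒  CG² = 1/3*(-1)² = 1/3
CG = −√(1/3) = -0.577350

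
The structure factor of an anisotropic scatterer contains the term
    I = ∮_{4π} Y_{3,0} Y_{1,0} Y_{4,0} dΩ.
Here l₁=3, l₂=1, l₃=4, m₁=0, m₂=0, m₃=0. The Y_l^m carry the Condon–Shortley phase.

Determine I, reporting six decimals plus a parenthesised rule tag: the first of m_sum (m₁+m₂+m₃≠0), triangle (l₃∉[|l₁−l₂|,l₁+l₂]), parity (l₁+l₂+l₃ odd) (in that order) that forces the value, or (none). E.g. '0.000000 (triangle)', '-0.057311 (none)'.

0.246233 (none)

m-sum 0 ✓  L=8 even ✓  2≤4≤4 ✓
Π(2lᵢ+1) = 7×3×9 = 189
triangle coeff Δ(3,1,4) = 1/252
Σ_t [0,0]: t=0:+1/36 = 1/36
(3j)²=4/63 [(3 1 4; 0 0 0)], sign=+1
(m-triple is (0,0,0) — same symbol as above.)
⇒ 4πI² = 16/21
I = (+1)√(16/21/(4π)) = 0.24623252
No selection rule forces the value: the integral is nonzero (none).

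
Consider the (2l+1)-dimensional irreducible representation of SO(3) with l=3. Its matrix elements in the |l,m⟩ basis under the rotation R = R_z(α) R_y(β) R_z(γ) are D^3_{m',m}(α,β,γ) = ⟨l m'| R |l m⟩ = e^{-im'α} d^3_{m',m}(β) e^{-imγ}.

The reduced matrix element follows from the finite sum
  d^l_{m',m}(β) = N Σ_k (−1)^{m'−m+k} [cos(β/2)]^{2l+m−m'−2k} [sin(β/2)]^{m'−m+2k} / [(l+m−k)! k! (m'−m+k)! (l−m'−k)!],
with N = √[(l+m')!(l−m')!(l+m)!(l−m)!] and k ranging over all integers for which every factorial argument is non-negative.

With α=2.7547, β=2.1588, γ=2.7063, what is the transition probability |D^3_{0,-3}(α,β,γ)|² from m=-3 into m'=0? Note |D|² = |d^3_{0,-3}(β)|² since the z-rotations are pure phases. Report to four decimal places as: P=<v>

P=0.1037

Split into d^3_{0,-3}(β=2.1588) × two z-phases.
With c≡cos(β/2)=0.471857 and s≡sin(β/2)=0.881675, N=[6·6·1·720]^{1/2}=160.996894
The bounds max(0,m−m')=0 and min(l+m,l−m')=0 give 1 term
  k=0: (−1)^3·160.9969/(36)·0.4719^3·0.8817^3 = -0.322013
d^3_{0,-3}(2.1588) = -0.322013
|D^3_{0,-3}|² = |d^3_{0,-3}(β)|² = (-0.322013)² = 0.103692 (the z-rotation phases have unit modulus)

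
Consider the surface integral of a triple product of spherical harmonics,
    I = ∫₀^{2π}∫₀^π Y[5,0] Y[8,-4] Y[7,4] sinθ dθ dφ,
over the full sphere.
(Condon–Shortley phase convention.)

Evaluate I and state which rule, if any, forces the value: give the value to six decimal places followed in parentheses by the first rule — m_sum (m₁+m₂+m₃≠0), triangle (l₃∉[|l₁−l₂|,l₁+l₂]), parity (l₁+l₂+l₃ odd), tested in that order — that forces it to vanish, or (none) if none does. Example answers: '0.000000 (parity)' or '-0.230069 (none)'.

Rules hold: Σm=0, L=20 even, 3≤7≤13.
N = 11·17·15 = 2805
Δ = 6!·4!·10!/21! = 1/814773960
Racah Σ t=1..5: t=1:−1/87091200 t=2:+1/4976640 t=3:−1/2073600 t=4:+1/4976640 t=5:−1/87091200 = -1/9676800
⇒ 3j(5 8 7; 0 0 0)² = 360/46189, sgn +1
Racah Σ t=1..4: t=1:−1/87091200 t=2:+1/23224320 t=3:−1/52254720 t=4:+1/1045094400 = 1/74649600
⇒ 3j(5 8 7; 0 -4 4)² = 110/12597, sgn -1
4πI² = N·(3j₀)²·(3jₘ)² = 198000/1037153
I = -1·√(0.190907/4π) = -0.12325548
No selection rule forces the value: the integral is nonzero (none).

-0.123255 (none)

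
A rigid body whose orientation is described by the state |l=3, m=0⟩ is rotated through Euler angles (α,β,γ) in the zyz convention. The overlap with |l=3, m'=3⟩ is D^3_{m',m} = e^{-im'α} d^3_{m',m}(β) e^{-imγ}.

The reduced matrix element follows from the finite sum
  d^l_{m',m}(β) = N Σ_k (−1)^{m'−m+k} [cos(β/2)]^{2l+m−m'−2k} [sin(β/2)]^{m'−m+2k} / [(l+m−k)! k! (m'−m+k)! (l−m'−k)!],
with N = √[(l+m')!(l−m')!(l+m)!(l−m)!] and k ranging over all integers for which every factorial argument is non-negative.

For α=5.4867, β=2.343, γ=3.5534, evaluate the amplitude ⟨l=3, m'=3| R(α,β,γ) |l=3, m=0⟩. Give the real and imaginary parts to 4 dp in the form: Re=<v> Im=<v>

Re=0.1501 Im=-0.1404

D^3_{3,0}(5.4867,2.3430,3.5534) = e^{-i·3·5.4867}·d^3_{3,0}(2.3430)·e^{-i·0·3.5534}. Compute d first:
Half-angle: c=0.388770, s=0.921335. N=√(720·1·6·6)=160.996894
k: max(0,(0)−(3))=0 … min(3+(0),3−(3))=0
  k=0: (−1)^3·160.9969/(36)·0.3888^3·0.9213^3 = -0.205516
d^3_{3,0}(2.3430) = -0.205516
D = (-0.730231+0.683201i)·(-0.205516)·(+1.000000+0.000000i) = +0.150074-0.140409i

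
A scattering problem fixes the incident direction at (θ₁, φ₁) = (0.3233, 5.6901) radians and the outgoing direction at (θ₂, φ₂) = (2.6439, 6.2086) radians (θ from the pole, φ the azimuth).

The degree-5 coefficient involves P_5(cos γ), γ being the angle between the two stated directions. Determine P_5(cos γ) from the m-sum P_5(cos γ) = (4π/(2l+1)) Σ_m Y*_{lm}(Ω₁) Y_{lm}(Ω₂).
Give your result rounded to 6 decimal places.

Addition theorem: P_5(cos γ) = (4π/11) Σ_m Y*_{lm}(Ω₁) Y_{lm}(Ω₂), m = −5…5:
  m=-5: (-0.00148 - 0.00026j) × (0.01072 + 0.00419j) = -0.00001 - 0.00001j  (running Σ = -0.00001 - 0.00001j)
  m=-4: (-0.01019 - 0.00986j) × (-0.06403 - 0.01969j) = 0.00046 + 0.00083j  (running Σ = 0.00044 + 0.00082j)
  m=-3: (-0.01628 - 0.07696j) × (0.21833 + 0.04969j) = 0.00027 - 0.01761j  (running Σ = 0.00071 - 0.01679j)
  m=-2: (0.10329 - 0.25516j) × (-0.44178 - 0.06639j) = -0.06257 + 0.10587j  (running Σ = -0.06186 + 0.08908j)
  m=-1: (0.45460 - 0.30642j) × (0.41311 + 0.03087j) = 0.19726 - 0.11255j  (running Σ = 0.13540 - 0.02347j)
  m=0: (0.33152 + 0.00000j) × (0.15317 + 0.00000j) = 0.05078 + 0.00000j  (running Σ = 0.18618 - 0.02347j)
  m=1: (-0.45460 - 0.30642j) × (-0.41311 + 0.03087j) = 0.19726 + 0.11255j  (running Σ = 0.38344 + 0.08908j)
  m=2: (0.10329 + 0.25516j) × (-0.44178 + 0.06639j) = -0.06257 - 0.10587j  (running Σ = 0.32087 - 0.01679j)
  m=3: (0.01628 - 0.07696j) × (-0.21833 + 0.04969j) = 0.00027 + 0.01761j  (running Σ = 0.32114 + 0.00082j)
  m=4: (-0.01019 + 0.00986j) × (-0.06403 + 0.01969j) = 0.00046 - 0.00083j  (running Σ = 0.32160 - 0.00001j)
  m=5: (0.00148 - 0.00026j) × (-0.01072 + 0.00419j) = -0.00001 + 0.00001j  (running Σ = 0.32158 + 0.00000j)
Accumulated sum 0.32158 + 0.00000j; after 4π/(2l+1) scaling, 0.36737 + 0.00000j ⇒ P_5 = 0.367374

0.367374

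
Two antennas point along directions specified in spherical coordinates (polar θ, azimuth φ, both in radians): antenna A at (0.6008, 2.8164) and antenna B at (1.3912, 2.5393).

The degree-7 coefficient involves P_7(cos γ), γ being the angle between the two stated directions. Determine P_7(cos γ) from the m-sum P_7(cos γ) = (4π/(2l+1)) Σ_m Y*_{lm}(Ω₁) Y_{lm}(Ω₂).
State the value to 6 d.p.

Term-by-term m-sum for l=7 (normalisation 4π/15 = 0.837758):
  [-7]  conj(Y_{7,-7})(Ω₁) = +0.005982+0.007023i ; Y_{7,-7}(Ω₂) = +0.212574+0.392521i ; Δ = -0.001485+0.003841i
  [-6]  conj(Y_{7,-6})(Ω₁) = -0.018699-0.046767i ; Y_{7,-6}(Ω₂) = -0.270055-0.137915i ; Δ = -0.001400+0.015209i
  [-5]  conj(Y_{7,-5})(Ω₁) = +0.009164+0.165941i ; Y_{7,-5}(Ω₂) = -0.196323+0.025693i ; Δ = -0.006062-0.032343i
  [-4]  conj(Y_{7,-4})(Ω₁) = +0.096399-0.348281i ; Y_{7,-4}(Ω₂) = +0.236161-0.212377i ; Δ = -0.051201-0.102723i
  [-3]  conj(Y_{7,-3})(Ω₁) = -0.272293+0.402122i ; Y_{7,-3}(Ω₂) = +0.025623-0.106512i ; Δ = +0.035854+0.039306i
  [-2]  conj(Y_{7,-2})(Ω₁) = +0.208752-0.158821i ; Y_{7,-2}(Ω₂) = +0.112731+0.293945i ; Δ = +0.070218+0.043458i
  [-1]  conj(Y_{7,-1})(Ω₁) = +0.245394-0.082738i ; Y_{7,-1}(Ω₂) = +0.061229+0.042095i ; Δ = +0.018508+0.005264i
  [+0]  conj(Y_{7,0})(Ω₁) = -0.358567-0.000000i ; Y_{7,0}(Ω₂) = -0.312753+0.000000i ; Δ = +0.112143+0.000000i
  [+1]  conj(Y_{7,1})(Ω₁) = -0.245394-0.082738i ; Y_{7,1}(Ω₂) = -0.061229+0.042095i ; Δ = +0.018508-0.005264i
  [+2]  conj(Y_{7,2})(Ω₁) = +0.208752+0.158821i ; Y_{7,2}(Ω₂) = +0.112731-0.293945i ; Δ = +0.070218-0.043458i
  [+3]  conj(Y_{7,3})(Ω₁) = +0.272293+0.402122i ; Y_{7,3}(Ω₂) = -0.025623-0.106512i ; Δ = +0.035854-0.039306i
  [+4]  conj(Y_{7,4})(Ω₁) = +0.096399+0.348281i ; Y_{7,4}(Ω₂) = +0.236161+0.212377i ; Δ = -0.051201+0.102723i
  [+5]  conj(Y_{7,5})(Ω₁) = -0.009164+0.165941i ; Y_{7,5}(Ω₂) = +0.196323+0.025693i ; Δ = -0.006062+0.032343i
  [+6]  conj(Y_{7,6})(Ω₁) = -0.018699+0.046767i ; Y_{7,6}(Ω₂) = -0.270055+0.137915i ; Δ = -0.001400-0.015209i
  [+7]  conj(Y_{7,7})(Ω₁) = -0.005982+0.007023i ; Y_{7,7}(Ω₂) = -0.212574+0.392521i ; Δ = -0.001485-0.003841i
Total Σ_m = +0.241004+0.000000i. Multiply by 0.837758: +0.201903+0.000000i. P_7(cos γ) = 0.201903

0.201903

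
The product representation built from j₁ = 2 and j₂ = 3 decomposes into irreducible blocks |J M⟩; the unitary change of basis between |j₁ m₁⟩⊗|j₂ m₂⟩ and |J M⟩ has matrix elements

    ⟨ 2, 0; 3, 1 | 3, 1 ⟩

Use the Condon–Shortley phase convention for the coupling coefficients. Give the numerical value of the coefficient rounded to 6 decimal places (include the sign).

√[7·2!2!4!/9! · 2!2!4!2!4!2!] = √(256/15)
  +(−1)^0/∏(0,2,2,4,0,0)! = 1/96  (running 1/96)
  +(−1)^1/∏(1,1,1,3,1,1)! = -1/6  (running -5/32)
  +(−1)^2/∏(2,0,0,2,2,2)! = 1/16  (running -3/32)
⟨..|..⟩ = √(256/15)·(-3/32) = -0.387298

−√(3/20) = -0.387298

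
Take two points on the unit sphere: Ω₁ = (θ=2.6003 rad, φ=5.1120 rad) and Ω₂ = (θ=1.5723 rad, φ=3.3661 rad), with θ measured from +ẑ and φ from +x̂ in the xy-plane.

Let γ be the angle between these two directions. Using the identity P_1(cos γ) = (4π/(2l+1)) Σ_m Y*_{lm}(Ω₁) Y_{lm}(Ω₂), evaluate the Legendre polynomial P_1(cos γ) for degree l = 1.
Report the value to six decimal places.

Term-by-term m-sum for l=1 (normalisation 4π/3 = 4.188790):
  m=-1: (0.069258, -0.163989) × (-0.336823, 0.076916) = (-0.010714, 0.060562)  (running Σ = (-0.010714, 0.060562))
  m=0: (-0.418754, -0.000000) × (-0.000735, 0.000000) = (0.000308, 0.000000)  (running Σ = (-0.010407, 0.060562))
  m=1: (-0.069258, -0.163989) × (0.336823, 0.076916) = (-0.010714, -0.060562)  (running Σ = (-0.021121, 0.000000))
Σ over m = (-0.021121, 0.000000); ×(4π/3) → (-0.088472, 0.000000). Real part: -0.088472

-0.088472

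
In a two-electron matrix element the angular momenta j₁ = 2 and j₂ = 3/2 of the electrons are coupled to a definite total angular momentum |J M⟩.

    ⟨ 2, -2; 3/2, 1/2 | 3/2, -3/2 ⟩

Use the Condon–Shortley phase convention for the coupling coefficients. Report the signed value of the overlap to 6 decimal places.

√[4·2!2!1!/6! · 0!4!2!1!0!3!] = √(32/5)
  +(−1)^2/∏(2,0,2,0,0,1)! = 1/4  (running 1/4)
⟨..|..⟩ = √(32/5)·(1/4) = +0.632456

+√(2/5) ≈ +0.632456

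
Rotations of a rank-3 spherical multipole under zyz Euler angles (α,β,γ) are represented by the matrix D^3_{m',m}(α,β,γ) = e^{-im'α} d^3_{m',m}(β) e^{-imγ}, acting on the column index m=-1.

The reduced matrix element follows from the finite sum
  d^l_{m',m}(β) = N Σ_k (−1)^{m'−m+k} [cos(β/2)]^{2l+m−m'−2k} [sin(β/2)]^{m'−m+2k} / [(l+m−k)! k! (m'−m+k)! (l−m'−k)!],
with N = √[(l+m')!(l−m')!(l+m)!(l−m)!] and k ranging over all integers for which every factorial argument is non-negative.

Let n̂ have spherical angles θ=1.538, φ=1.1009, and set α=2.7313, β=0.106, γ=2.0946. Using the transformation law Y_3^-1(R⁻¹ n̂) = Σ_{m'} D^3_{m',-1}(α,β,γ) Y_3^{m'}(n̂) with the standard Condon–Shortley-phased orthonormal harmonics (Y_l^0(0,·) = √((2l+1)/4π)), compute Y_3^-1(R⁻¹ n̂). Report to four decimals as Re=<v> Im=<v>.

Need the full column D^3_{m',-1} for m'=−3..3 at α=2.7313, β=0.1060, γ=2.0946.
cos(β/2)=0.998596, sin(β/2)=0.052975
d^3_{-3,-1}: single k=2 term ⇒ +0.010808;  D = -0.007021-0.008217i
d^3_{-2,-1}: k∈[1..2] ⇒ +0.166349 -0.000936 = +0.165413;  D = +0.048374+0.158182i
d^3_{-1,-1}: k∈[0..2] ⇒ +0.991604 -0.022325 +0.000047 = +0.969326;  D = +0.109793-0.963088i
d^3_{0,-1}: k∈[0..2] ⇒ -0.182227 +0.001539 -0.000001 = -0.180690;  D = +0.090377-0.156463i
d^3_{1,-1}: k∈[0..2] ⇒ +0.016744 -0.000063 +0.000000 = +0.016681;  D = +0.013413-0.009918i
d^3_{2,-1}: k∈[0..1] ⇒ -0.000936 +0.000001 = -0.000935;  D = +0.000911-0.000210i
d^3_{3,-1}: single k=0 term ⇒ +0.000030;  D = +0.000030+0.000006i
Y_3^{m'}(θ=1.538,φ=1.1009) and Σ D·Y over m':
  (-0.0070-0.0082i)·(-0.4112+0.0668i)  (+0.0484+0.1582i)·(-0.0197-0.0270i)  (+0.1098-0.9631i)·(-0.1455+0.2864i)  (+0.0904-0.1565i)·(-0.0366+0.0000i)  (+0.0134-0.0099i)·(+0.1455+0.2864i)  (+0.0009-0.0002i)·(-0.0197+0.0270i)  (+0.0000+0.0000i)·(+0.4112+0.0668i)
Y_3^-1(R⁻¹ n̂) = +0.268140+0.178193i

Re=0.2681 Im=0.1782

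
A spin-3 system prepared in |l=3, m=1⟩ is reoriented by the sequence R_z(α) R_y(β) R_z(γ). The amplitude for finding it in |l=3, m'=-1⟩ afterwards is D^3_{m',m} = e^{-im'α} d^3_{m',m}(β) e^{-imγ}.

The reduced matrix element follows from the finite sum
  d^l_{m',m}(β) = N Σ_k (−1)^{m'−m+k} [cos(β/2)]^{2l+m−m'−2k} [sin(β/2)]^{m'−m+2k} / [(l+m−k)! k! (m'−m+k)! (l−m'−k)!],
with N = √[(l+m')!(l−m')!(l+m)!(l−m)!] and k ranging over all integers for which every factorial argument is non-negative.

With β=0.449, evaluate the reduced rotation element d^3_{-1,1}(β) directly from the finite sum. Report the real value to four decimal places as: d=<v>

d^3_{-1,1}(β=0.4490) via the finite sum:
With c≡cos(β/2)=0.974906 and s≡sin(β/2)=0.222619, N=[2·24·24·2]^{1/2}=48.000000
The bounds max(0,m−m')=2 and min(l+m,l−m')=4 give 3 terms
  k=2: (−1)^0·48.0000/(8)·0.9749^4·0.2226^2 = +0.268612
  k=3: (−1)^1·48.0000/(6)·0.9749^2·0.2226^4 = -0.018675
  k=4: (−1)^2·48.0000/(48)·0.9749^0·0.2226^6 = +0.000122
d^3_{-1,1}(0.4490) = +0.268612 -0.018675 +0.000122 = +0.250059

d=0.2501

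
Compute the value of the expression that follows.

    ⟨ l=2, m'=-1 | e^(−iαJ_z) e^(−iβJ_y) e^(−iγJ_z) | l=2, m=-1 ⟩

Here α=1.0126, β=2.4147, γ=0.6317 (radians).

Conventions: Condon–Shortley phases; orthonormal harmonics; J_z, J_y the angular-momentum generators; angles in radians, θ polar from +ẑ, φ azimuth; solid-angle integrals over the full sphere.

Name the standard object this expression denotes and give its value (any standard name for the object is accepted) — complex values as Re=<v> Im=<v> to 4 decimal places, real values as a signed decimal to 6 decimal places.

Wigner D-matrix element, Re=0.0232 Im=-0.3144

This is a Wigner D-matrix element — the rotation-matrix element ⟨l m'| R(α,β,γ) |l m⟩ in the angular-momentum basis.
First d^2_{-1,-1}(β=2.4147), then the phase factors e^{-i(-1)α} and e^{-i(-1)γ}:
Half-angle: c=0.355498, s=0.934677. N=√(1·6·1·6)=6.000000
The bounds max(0,m−m')=0 and min(l+m,l−m')=1 give 2 terms
  k=0: (−1)^0·6.0000/(6)·0.3555^4·0.9347^0 = +0.015972
  k=1: (−1)^1·6.0000/(2)·0.3555^2·0.9347^2 = -0.331221
d^2_{-1,-1}(2.4147) = +0.015972 -0.331221 = -0.315249
Attach z-rotation phases: D = e^{-i(-1)(1.0126)}·(-0.315249)·e^{-i(-1)(0.6317)} = +0.023151-0.314398i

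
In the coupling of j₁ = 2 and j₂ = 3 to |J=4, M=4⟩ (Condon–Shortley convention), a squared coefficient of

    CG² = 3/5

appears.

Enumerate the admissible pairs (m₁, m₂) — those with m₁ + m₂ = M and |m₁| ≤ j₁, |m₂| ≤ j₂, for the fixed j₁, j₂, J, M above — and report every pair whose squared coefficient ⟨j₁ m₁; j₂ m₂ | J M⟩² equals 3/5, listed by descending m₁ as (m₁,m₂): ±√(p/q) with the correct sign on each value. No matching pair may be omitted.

(1,3): −√(3/5)

Admissible pairs with m₁+m₂ = M = 4: (1,3), (2,2)
  (m₁,m₂)=(2,2): CG² = 2/5, CG = +√(2/5)
  (m₁,m₂)=(1,3): CG² = 3/5, CG = −√(3/5)   ← matches the target
Pairs with CG² = 3/5: (1,3): −√(3/5)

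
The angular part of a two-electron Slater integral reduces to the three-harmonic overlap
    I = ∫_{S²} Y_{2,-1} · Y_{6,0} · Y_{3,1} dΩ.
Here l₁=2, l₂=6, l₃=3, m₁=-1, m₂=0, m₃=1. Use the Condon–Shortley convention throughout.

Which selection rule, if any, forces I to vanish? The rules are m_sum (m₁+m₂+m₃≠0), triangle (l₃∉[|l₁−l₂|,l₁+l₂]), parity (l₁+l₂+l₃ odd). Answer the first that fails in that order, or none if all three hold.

m₁+m₂+m₃ = -1 + 0 + 1 = 0  ✓
triangle: need |l₁−l₂| ≤ l₃ ≤ l₁+l₂ = [4,8]; l₃=3 is outside  ✗
parity: l₁+l₂+l₃ = 11 is odd

triangle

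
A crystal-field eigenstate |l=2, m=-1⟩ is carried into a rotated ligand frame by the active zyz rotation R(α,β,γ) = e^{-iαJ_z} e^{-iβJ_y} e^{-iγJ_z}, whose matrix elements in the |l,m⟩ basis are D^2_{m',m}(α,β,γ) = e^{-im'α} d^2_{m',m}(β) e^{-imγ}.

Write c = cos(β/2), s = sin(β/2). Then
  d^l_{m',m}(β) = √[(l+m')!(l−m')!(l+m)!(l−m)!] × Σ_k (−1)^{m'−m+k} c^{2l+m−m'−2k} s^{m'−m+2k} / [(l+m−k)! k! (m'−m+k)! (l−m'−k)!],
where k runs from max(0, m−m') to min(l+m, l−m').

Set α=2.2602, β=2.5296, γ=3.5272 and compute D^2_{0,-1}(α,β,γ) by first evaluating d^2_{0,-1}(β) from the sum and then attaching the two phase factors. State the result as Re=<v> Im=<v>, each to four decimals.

D^2_{0,-1}(2.2602,2.5296,3.5272) = e^{-i·0·2.2602}·d^2_{0,-1}(2.5296)·e^{-i·-1·3.5272}. Compute d first:
c=cos(2.529600/2)=0.301243, s=sin(2.529600/2)=0.953547; N=√[2·2·1·6]=4.898979
k∈{0,1} keeps every argument non-negative
  k=0: (−1)^1·4.8990/(2)·0.3012^3·0.9535^1 = -0.063851
  k=1: (−1)^2·4.8990/(2)·0.3012^1·0.9535^3 = +0.639764
d^2_{0,-1}(2.5296) = -0.063851 +0.639764 = +0.575913
Phases: e^{-i·(0)·2.2602}=+1.000000+0.000000i, e^{-i·(-1)·3.5272}=-0.926570-0.376122i ⇒ D=-0.533623-0.216613i

Re=-0.5336 Im=-0.2166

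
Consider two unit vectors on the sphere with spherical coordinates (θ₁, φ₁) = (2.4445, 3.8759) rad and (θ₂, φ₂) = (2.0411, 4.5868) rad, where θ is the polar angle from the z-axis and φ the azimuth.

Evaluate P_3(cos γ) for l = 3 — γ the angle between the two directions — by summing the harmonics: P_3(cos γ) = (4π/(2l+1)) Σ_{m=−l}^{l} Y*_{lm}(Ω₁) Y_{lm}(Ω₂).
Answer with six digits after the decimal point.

Summing Y*_{l m}(θ₁,φ₁)·Y_{l m}(θ₂,φ₂) over m ∈ [−3, 3]; prefactor 4π/(2·3+1) = 1.795196:
  [-3]  conj(Y_{3,-3})(Ω₁) = +0.065229-0.089065i ; Y_{3,-3}(Ω₂) = +0.108738-0.274820i ; Δ = -0.017384-0.027611i
  [-2]  conj(Y_{3,-2})(Ω₁) = -0.032942-0.321265i ; Y_{3,-2}(Ω₂) = +0.356469+0.091469i ; Δ = +0.017643-0.117534i
  [-1]  conj(Y_{3,-1})(Ω₁) = -0.298663-0.269604i ; Y_{3,-1}(Ω₂) = -0.000966+0.007648i ; Δ = +0.002350-0.002024i
  [+0]  conj(Y_{3,0})(Ω₁) = +0.017386-0.000000i ; Y_{3,0}(Ω₂) = +0.333690+0.000000i ; Δ = +0.005801+0.000000i
  [+1]  conj(Y_{3,1})(Ω₁) = +0.298663-0.269604i ; Y_{3,1}(Ω₂) = +0.000966+0.007648i ; Δ = +0.002350+0.002024i
  [+2]  conj(Y_{3,2})(Ω₁) = -0.032942+0.321265i ; Y_{3,2}(Ω₂) = +0.356469-0.091469i ; Δ = +0.017643+0.117534i
  [+3]  conj(Y_{3,3})(Ω₁) = -0.065229-0.089065i ; Y_{3,3}(Ω₂) = -0.108738-0.274820i ; Δ = -0.017384+0.027611i
Accumulated sum +0.011020-0.000000i; after 4π/(2l+1) scaling, +0.019782-0.000000i ⇒ P_3 = 0.019782

0.019782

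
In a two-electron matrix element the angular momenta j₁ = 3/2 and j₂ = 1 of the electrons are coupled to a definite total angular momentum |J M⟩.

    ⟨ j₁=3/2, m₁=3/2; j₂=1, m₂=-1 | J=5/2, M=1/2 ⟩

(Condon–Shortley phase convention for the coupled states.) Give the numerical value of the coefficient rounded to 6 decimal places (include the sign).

+√(1/10) = +0.316228

j₁+j₂−J=0  J+j₁−j₂=3  J−j₁+j₂=2  j₁+j₂+J+1=6
(j₁±m₁, j₂±m₂, J±M) = (3,0,0,2,3,2)
P² = 72/5
sum k=0..0:
  [0] +1/12 = 1/12
S = 1/12
C² = P²·S² = 1/10 ; C = +0.316228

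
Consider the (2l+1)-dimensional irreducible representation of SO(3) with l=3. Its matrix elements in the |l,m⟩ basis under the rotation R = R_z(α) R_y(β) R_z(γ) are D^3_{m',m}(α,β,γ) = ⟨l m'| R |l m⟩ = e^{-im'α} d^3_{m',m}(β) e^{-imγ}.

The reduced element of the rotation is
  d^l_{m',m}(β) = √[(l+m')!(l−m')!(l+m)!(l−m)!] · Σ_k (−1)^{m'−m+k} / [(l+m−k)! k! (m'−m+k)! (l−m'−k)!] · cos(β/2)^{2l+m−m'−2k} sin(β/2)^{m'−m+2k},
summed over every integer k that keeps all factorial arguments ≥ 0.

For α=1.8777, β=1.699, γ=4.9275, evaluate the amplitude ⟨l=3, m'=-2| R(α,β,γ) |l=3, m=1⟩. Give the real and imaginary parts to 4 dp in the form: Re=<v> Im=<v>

First d^3_{-2,1}(β=1.6990), then the phase factors e^{-i(-2)α} and e^{-i(1)γ}:
With c≡cos(β/2)=0.660359 and s≡sin(β/2)=0.750950, N=[1·120·24·2]^{1/2}=75.894664
Admissible k: 3..4 (factorial args all ≥0)
  k=3: (−1)^0·75.8947/(12)·0.6604^3·0.7510^3 = +0.771264
  k=4: (−1)^1·75.8947/(24)·0.6604^1·0.7510^5 = -0.498696
d^3_{-2,1}(1.6990) = +0.771264 -0.498696 = +0.272568
Attach z-rotation phases: D = e^{-i(-2)(1.8777)}·(+0.272568)·e^{-i(1)(4.9275)} = +0.105816-0.251190i

Re=0.1058 Im=-0.2512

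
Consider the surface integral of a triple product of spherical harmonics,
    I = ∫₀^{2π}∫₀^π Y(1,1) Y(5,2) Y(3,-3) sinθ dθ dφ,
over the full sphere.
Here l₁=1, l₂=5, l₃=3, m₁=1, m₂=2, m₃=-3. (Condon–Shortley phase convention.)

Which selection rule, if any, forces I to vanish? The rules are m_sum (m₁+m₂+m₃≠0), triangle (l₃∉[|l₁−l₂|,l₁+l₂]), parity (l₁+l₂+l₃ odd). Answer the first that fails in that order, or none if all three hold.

azimuthal sum: 1 + 2 − 3 = 0  ✓
l₃ must lie in [4,6]; have l₃=3  ✗
L = 1 + 5 + 3 = 9 (odd)

triangle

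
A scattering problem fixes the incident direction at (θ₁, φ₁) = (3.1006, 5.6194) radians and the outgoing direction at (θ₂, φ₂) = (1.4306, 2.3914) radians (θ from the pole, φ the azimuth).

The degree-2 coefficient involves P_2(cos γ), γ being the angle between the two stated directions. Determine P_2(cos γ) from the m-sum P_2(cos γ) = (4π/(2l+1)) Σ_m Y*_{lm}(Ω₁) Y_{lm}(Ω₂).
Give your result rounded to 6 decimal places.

-0.451374

Expand P_2 via completeness: Σ_{m} conj(Y_{2,m}) at Ω₁ times Y_{2,m} at Ω₂ —
  m=-2: Y*=(0.000156, -0.000630)  Y=(0.026645, 0.377793)  product (0.000242, 0.000042)
  m=-1: Y*=(-0.024917, 0.019489)  Y=(-0.078200, -0.072879)  product (0.003369, 0.000292)
  m=+0: Y*=(0.629194, -0.000000)  Y=(-0.296916, 0.000000)  product (-0.186818, 0.000000)
  m=+1: Y*=(0.024917, 0.019489)  Y=(0.078200, -0.072879)  product (0.003369, -0.000292)
  m=+2: Y*=(0.000156, 0.000630)  Y=(0.026645, -0.377793)  product (0.000242, -0.000042)
Total Σ_m = (-0.179596, 0.000000). Multiply by 2.513274: (-0.451374, 0.000000). P_2(cos γ) = -0.451374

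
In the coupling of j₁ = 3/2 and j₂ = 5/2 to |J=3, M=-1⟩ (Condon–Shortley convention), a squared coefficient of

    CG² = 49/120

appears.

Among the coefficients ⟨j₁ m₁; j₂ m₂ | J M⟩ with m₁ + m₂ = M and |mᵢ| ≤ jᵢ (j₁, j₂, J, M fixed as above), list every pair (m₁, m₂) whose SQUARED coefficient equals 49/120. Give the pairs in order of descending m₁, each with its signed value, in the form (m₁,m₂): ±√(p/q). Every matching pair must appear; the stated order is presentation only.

(1/2,-3/2): +√(49/120)

Admissible pairs with m₁+m₂ = M = -1: (-3/2,1/2), (-1/2,-1/2), (1/2,-3/2), (3/2,-5/2)
  (m₁,m₂)=(3/2,-5/2): CG² = 1/8, CG = +√(1/8)
  (m₁,m₂)=(1/2,-3/2): CG² = 49/120, CG = +√(49/120)   ← matches the target
  (m₁,m₂)=(-1/2,-1/2): CG² = 1/60, CG = −√(1/60)
  (m₁,m₂)=(-3/2,1/2): CG² = 9/20, CG = −√(9/20)
Pairs with CG² = 49/120: (1/2,-3/2): +√(49/120)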